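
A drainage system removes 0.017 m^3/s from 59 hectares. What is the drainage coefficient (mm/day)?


DC = Q * 86400 / (A * 10000) * 1000
DC = 0.017 * 86400 / (59 * 10000) * 1000
DC = 1468800.0000 / 590000

2.4895 mm/day


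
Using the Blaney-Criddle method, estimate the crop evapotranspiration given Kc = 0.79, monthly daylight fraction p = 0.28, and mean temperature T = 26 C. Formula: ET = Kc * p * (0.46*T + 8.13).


ET = Kc * p * (0.46*T + 8.13)
ET = 0.79 * 0.28 * (0.46*26 + 8.13)
ET = 0.79 * 0.28 * 20.0900

4.4439 mm/day


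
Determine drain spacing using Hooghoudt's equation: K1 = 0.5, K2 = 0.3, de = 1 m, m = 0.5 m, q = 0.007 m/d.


S^2 = 8*K2*de*m/q + 4*K1*m^2/q
S^2 = 8*0.3*1*0.5/0.007 + 4*0.5*0.5^2/0.007
S = sqrt(242.8571)

15.5839 m


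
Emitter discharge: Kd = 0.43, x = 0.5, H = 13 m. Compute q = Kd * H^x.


q = Kd * H^x = 0.43 * 13^0.5 = 0.43 * 3.605551

1.5504 L/h


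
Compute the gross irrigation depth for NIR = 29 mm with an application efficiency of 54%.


Ea = 54% = 0.54
GID = NIR / Ea = 29 / 0.54 = 53.7037 mm

53.7037 mm


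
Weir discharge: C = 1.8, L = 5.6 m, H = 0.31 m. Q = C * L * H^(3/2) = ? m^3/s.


Q = C * L * H^(3/2) = 1.8 * 5.6 * 0.31^1.5 = 1.8 * 5.6 * 0.172601

1.7398 m^3/s


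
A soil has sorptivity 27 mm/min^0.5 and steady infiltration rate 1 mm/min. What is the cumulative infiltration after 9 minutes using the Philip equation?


F = S*sqrt(t) + A*t
F = 27*sqrt(9) + 1*9
F = 27*3.000000 + 9

90.0000 mm


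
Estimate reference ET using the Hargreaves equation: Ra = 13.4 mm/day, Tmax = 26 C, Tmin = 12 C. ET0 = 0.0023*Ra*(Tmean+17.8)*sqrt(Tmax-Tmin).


Tmean = (Tmax + Tmin)/2 = (26 + 12)/2 = 19.0
ET0 = 0.0023 * 13.4 * (19.0 + 17.8) * sqrt(26 - 12)
ET0 = 0.0023 * 13.4 * 36.8 * 3.741657

4.2437 mm/day


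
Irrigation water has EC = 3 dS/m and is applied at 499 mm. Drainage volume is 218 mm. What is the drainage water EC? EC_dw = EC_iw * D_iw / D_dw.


EC_dw = EC_iw * D_iw / D_dw
EC_dw = 3 * 499 / 218
EC_dw = 1497 / 218

6.8670 dS/m


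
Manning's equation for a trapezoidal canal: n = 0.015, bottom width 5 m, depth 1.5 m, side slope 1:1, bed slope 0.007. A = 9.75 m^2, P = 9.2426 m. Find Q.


R = A/P = 9.75/9.2426 = 1.054898
Q = (1/0.015) * 9.75 * 1.054898^(2/3) * 0.007^0.5

56.3555 m^3/s


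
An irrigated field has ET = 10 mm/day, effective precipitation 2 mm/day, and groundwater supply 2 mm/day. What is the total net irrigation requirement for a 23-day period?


Daily deficit = ET - Pe - GW = 10 - 2 - 2 = 6 mm/day
NIR = 6 * 23 = 138 mm

138.0000 mm


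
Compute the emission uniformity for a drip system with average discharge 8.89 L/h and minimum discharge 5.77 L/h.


EU = (q_min/q_avg)*100 = (5.77/8.89)*100 = 64.9044%

64.9044 %


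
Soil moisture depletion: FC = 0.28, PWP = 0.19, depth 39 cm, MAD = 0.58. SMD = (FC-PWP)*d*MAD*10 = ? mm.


SMD = (FC - PWP) * d * MAD * 10
SMD = (0.28 - 0.19) * 39 * 0.58 * 10
SMD = 0.0900 * 39 * 0.58 * 10

20.3580 mm


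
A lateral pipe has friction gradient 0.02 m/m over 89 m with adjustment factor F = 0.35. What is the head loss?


hf = J * L * F = 0.02 * 89 * 0.35 = 0.6230 m

0.6230 m


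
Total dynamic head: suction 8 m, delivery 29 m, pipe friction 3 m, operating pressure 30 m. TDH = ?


TDH = Hs + Hd + hf + Hp = 8 + 29 + 3 + 30 = 70

70 m


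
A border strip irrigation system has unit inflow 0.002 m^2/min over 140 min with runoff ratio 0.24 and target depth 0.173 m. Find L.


L = q*t/((1+r)*Z)
L = 0.002*140/((1+0.24)*0.173)
L = 0.28/0.21452

1.3052 m


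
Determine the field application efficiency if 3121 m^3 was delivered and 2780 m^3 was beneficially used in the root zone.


Ea = V_root / V_field * 100 = 2780 / 3121 * 100 = 89.0740%

89.0740 %


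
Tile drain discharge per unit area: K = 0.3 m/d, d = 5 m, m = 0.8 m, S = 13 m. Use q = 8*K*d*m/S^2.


q = 8*K*d*m/S^2
q = 8*0.3*5*0.8/13^2
q = 9.6000 / 169

0.0568 m/d


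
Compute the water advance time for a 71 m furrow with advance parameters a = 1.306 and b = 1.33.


t = (L/a)^(1/b)
t = (71/1.306)^(1/1.33)
t = 54.364472^(1/1.33)

20.1720 min


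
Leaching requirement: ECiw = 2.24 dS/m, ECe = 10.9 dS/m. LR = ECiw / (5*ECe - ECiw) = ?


LR = ECiw / (5*ECe - ECiw)
LR = 2.24 / (5*10.9 - 2.24)
LR = 2.24 / 52.2600

0.0429


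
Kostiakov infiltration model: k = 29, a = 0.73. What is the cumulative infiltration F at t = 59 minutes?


F = k * t^a = 29 * 59^0.73
F = 29 * 19.621038

569.0101 mm


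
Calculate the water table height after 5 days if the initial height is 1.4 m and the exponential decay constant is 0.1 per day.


m = m0 * exp(-k*t)
m = 1.4 * exp(-0.1 * 5)
m = 1.4 * exp(-0.5000)

0.8491 m


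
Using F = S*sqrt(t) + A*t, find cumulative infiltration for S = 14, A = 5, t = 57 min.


F = S*sqrt(t) + A*t
F = 14*sqrt(57) + 5*57
F = 14*7.549834 + 285

390.6977 mm


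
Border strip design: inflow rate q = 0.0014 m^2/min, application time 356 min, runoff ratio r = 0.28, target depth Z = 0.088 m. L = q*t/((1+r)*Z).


L = q*t/((1+r)*Z)
L = 0.0014*356/((1+0.28)*0.088)
L = 0.4984/0.11264

4.4247 m


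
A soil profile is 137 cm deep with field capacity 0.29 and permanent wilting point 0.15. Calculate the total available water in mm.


AWC = (FC - PWP) * d * 10
AWC = (0.29 - 0.15) * 137 * 10
AWC = 0.1400 * 137 * 10

191.8000 mm


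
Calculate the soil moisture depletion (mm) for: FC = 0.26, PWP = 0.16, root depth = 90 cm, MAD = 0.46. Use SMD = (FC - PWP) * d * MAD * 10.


SMD = (FC - PWP) * d * MAD * 10
SMD = (0.26 - 0.16) * 90 * 0.46 * 10
SMD = 0.1000 * 90 * 0.46 * 10

41.4000 mm


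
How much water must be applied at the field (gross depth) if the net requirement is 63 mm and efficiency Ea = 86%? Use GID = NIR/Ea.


Ea = 86% = 0.86
GID = NIR / Ea = 63 / 0.86 = 73.2558 mm

73.2558 mm


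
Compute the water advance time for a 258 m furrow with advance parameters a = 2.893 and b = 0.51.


t = (L/a)^(1/b)
t = (258/2.893)^(1/0.51)
t = 89.180781^(1/0.51)

6669.0092 min


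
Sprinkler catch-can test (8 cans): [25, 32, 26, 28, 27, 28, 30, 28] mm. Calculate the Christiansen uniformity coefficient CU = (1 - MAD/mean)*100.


mean = 28.000000 mm
MAD = 1.500000 mm
CU = (1 - 1.500000/28.000000)*100

94.6429 %


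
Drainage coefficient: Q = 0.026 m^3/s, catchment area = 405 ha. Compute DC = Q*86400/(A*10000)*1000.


DC = Q * 86400 / (A * 10000) * 1000
DC = 0.026 * 86400 / (405 * 10000) * 1000
DC = 2246400.0000 / 4050000

0.5547 mm/day


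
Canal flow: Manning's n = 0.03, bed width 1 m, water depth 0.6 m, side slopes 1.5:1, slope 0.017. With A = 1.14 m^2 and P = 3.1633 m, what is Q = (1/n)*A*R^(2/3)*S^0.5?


R = A/P = 1.14/3.1633 = 0.360383
Q = (1/0.03) * 1.14 * 0.360383^(2/3) * 0.017^0.5

2.5091 m^3/s


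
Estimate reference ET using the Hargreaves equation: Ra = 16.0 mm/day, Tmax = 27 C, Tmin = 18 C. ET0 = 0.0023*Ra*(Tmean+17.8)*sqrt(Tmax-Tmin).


Tmean = (Tmax + Tmin)/2 = (27 + 18)/2 = 22.5
ET0 = 0.0023 * 16.0 * (22.5 + 17.8) * sqrt(27 - 18)
ET0 = 0.0023 * 16.0 * 40.3 * 3.000000

4.4491 mm/day


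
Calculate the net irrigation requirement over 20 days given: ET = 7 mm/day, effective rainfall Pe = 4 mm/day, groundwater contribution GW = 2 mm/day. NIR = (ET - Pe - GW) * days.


Daily deficit = ET - Pe - GW = 7 - 4 - 2 = 1 mm/day
NIR = 1 * 20 = 20 mm

20.0000 mm


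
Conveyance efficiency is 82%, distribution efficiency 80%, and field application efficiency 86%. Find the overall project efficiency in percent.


Ec = 0.82, Eb = 0.8, Ea = 0.86
E = 0.82 * 0.8 * 0.86 * 100 = 56.4160%

56.4160 %


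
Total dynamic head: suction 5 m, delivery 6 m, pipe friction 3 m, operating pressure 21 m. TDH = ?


TDH = Hs + Hd + hf + Hp = 5 + 6 + 3 + 21 = 35

35 m


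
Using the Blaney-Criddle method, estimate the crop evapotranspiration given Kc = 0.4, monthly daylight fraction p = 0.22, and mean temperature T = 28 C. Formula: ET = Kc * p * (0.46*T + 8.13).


ET = Kc * p * (0.46*T + 8.13)
ET = 0.4 * 0.22 * (0.46*28 + 8.13)
ET = 0.4 * 0.22 * 21.0100

1.8489 mm/day


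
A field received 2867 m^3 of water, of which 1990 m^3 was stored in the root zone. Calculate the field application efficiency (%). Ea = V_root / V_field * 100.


Ea = V_root / V_field * 100 = 1990 / 2867 * 100 = 69.4105%

69.4105 %


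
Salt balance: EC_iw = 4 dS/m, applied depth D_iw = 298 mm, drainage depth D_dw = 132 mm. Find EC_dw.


EC_dw = EC_iw * D_iw / D_dw
EC_dw = 4 * 298 / 132
EC_dw = 1192 / 132

9.0303 dS/m


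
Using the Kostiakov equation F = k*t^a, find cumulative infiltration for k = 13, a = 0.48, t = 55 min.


F = k * t^a = 13 * 55^0.48
F = 13 * 6.845010

88.9851 mm


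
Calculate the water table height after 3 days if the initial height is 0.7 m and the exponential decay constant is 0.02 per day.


m = m0 * exp(-k*t)
m = 0.7 * exp(-0.02 * 3)
m = 0.7 * exp(-0.0600)

0.6592 m


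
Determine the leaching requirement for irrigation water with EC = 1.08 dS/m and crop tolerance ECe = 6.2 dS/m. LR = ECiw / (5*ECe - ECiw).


LR = ECiw / (5*ECe - ECiw)
LR = 1.08 / (5*6.2 - 1.08)
LR = 1.08 / 29.9200

0.0361


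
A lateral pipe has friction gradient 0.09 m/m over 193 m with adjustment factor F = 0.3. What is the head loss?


hf = J * L * F = 0.09 * 193 * 0.3 = 5.2110 m

5.2110 m


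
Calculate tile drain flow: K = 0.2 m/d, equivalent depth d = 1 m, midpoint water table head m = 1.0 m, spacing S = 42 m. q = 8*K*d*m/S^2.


q = 8*K*d*m/S^2
q = 8*0.2*1*1.0/42^2
q = 1.6000 / 1764

9.0703e-04 m/d


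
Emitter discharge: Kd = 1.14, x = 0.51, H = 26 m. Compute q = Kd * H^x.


q = Kd * H^x = 1.14 * 26^0.51 = 1.14 * 5.267886

6.0054 L/h


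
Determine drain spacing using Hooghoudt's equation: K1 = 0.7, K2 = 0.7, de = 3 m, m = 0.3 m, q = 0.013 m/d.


S^2 = 8*K2*de*m/q + 4*K1*m^2/q
S^2 = 8*0.7*3*0.3/0.013 + 4*0.7*0.3^2/0.013
S = sqrt(407.0769)

20.1761 m


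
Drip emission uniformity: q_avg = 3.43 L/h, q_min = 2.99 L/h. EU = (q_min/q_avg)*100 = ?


EU = (q_min/q_avg)*100 = (2.99/3.43)*100 = 87.1720%

87.1720 %


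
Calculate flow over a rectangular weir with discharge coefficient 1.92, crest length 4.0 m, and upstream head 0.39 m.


Q = C * L * H^(3/2) = 1.92 * 4.0 * 0.39^1.5 = 1.92 * 4.0 * 0.243555

1.8705 m^3/s


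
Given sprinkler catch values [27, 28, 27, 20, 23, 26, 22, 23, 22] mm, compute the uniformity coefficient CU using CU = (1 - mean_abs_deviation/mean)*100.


mean = 24.222222 mm
MAD = 2.469136 mm
CU = (1 - 2.469136/24.222222)*100

89.8063 %


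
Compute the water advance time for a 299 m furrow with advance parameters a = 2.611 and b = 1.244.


t = (L/a)^(1/b)
t = (299/2.611)^(1/1.244)
t = 114.515511^(1/1.244)

45.1893 min


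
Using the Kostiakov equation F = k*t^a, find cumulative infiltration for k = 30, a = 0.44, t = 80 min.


F = k * t^a = 30 * 80^0.44
F = 30 * 6.876376

206.2913 mm


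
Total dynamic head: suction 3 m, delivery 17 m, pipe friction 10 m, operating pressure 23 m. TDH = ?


TDH = Hs + Hd + hf + Hp = 3 + 17 + 10 + 23 = 53

53 m


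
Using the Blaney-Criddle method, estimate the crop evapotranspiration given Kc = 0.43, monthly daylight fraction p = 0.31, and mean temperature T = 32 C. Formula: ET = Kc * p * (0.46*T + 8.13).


ET = Kc * p * (0.46*T + 8.13)
ET = 0.43 * 0.31 * (0.46*32 + 8.13)
ET = 0.43 * 0.31 * 22.8500

3.0459 mm/day


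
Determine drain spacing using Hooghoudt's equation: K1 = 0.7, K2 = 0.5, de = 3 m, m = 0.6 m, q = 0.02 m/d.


S^2 = 8*K2*de*m/q + 4*K1*m^2/q
S^2 = 8*0.5*3*0.6/0.02 + 4*0.7*0.6^2/0.02
S = sqrt(410.4000)

20.2583 m


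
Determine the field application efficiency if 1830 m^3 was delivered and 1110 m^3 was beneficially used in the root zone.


Ea = V_root / V_field * 100 = 1110 / 1830 * 100 = 60.6557%

60.6557 %


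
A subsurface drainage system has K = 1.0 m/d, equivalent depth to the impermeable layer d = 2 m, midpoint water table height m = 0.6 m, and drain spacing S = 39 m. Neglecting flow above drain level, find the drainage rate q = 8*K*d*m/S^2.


q = 8*K*d*m/S^2
q = 8*1.0*2*0.6/39^2
q = 9.6000 / 1521

0.0063 m/d


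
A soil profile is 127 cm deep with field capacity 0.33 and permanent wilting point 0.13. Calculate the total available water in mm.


AWC = (FC - PWP) * d * 10
AWC = (0.33 - 0.13) * 127 * 10
AWC = 0.2000 * 127 * 10

254.0000 mm


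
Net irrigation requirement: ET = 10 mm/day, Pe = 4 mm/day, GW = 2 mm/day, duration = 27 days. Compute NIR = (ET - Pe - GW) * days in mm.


Daily deficit = ET - Pe - GW = 10 - 4 - 2 = 4 mm/day
NIR = 4 * 27 = 108 mm

108.0000 mm


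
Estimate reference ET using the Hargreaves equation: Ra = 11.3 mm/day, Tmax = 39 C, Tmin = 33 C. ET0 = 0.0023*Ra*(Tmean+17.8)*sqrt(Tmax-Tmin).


Tmean = (Tmax + Tmin)/2 = (39 + 33)/2 = 36.0
ET0 = 0.0023 * 11.3 * (36.0 + 17.8) * sqrt(39 - 33)
ET0 = 0.0023 * 11.3 * 53.8 * 2.449490

3.4250 mm/day


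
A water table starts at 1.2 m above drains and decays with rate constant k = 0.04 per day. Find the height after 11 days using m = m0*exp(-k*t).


m = m0 * exp(-k*t)
m = 1.2 * exp(-0.04 * 11)
m = 1.2 * exp(-0.4400)

0.7728 m


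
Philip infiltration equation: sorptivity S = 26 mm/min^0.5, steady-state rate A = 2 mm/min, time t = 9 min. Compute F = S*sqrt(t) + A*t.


F = S*sqrt(t) + A*t
F = 26*sqrt(9) + 2*9
F = 26*3.000000 + 18

96.0000 mm


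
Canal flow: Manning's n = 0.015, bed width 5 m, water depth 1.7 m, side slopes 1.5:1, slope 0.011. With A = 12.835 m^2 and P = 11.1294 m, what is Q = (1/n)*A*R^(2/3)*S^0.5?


R = A/P = 12.835/11.1294 = 1.153252
Q = (1/0.015) * 12.835 * 1.153252^(2/3) * 0.011^0.5

98.6924 m^3/s


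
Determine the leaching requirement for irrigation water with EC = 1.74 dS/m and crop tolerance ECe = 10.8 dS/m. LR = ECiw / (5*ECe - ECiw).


LR = ECiw / (5*ECe - ECiw)
LR = 1.74 / (5*10.8 - 1.74)
LR = 1.74 / 52.2600

0.0333


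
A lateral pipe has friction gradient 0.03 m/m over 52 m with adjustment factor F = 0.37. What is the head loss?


hf = J * L * F = 0.03 * 52 * 0.37 = 0.5772 m

0.5772 m


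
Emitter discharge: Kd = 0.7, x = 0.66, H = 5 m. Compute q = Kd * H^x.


q = Kd * H^x = 0.7 * 5^0.66 = 0.7 * 2.892812

2.0250 L/h


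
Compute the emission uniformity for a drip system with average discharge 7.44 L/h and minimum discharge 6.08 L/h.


EU = (q_min/q_avg)*100 = (6.08/7.44)*100 = 81.7204%

81.7204 %


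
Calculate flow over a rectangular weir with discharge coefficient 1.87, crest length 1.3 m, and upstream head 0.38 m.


Q = C * L * H^(3/2) = 1.87 * 1.3 * 0.38^1.5 = 1.87 * 1.3 * 0.234248

0.5695 m^3/s


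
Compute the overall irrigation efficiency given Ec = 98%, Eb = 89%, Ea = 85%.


Ec = 0.98, Eb = 0.89, Ea = 0.85
E = 0.98 * 0.89 * 0.85 * 100 = 74.1370%

74.1370 %


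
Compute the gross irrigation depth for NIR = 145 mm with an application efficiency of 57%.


Ea = 57% = 0.57
GID = NIR / Ea = 145 / 0.57 = 254.3860 mm

254.3860 mm


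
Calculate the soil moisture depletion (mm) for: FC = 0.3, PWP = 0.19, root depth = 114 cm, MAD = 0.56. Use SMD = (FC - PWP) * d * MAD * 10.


SMD = (FC - PWP) * d * MAD * 10
SMD = (0.3 - 0.19) * 114 * 0.56 * 10
SMD = 0.1100 * 114 * 0.56 * 10

70.2240 mm


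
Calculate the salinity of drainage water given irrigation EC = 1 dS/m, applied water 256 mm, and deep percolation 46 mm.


EC_dw = EC_iw * D_iw / D_dw
EC_dw = 1 * 256 / 46
EC_dw = 256 / 46

5.5652 dS/m


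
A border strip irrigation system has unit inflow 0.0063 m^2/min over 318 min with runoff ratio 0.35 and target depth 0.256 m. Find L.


L = q*t/((1+r)*Z)
L = 0.0063*318/((1+0.35)*0.256)
L = 2.0034/0.3456

5.7969 m


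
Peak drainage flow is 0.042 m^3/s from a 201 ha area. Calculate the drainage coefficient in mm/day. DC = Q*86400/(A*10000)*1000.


DC = Q * 86400 / (A * 10000) * 1000
DC = 0.042 * 86400 / (201 * 10000) * 1000
DC = 3628800.0000 / 2010000

1.8054 mm/day


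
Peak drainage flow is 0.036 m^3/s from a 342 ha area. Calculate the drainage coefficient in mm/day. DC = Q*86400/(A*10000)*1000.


DC = Q * 86400 / (A * 10000) * 1000
DC = 0.036 * 86400 / (342 * 10000) * 1000
DC = 3110400.0000 / 3420000

0.9095 mm/day


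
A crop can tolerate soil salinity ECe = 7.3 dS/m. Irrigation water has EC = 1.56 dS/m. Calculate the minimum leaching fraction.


LR = ECiw / (5*ECe - ECiw)
LR = 1.56 / (5*7.3 - 1.56)
LR = 1.56 / 34.9400

0.0446


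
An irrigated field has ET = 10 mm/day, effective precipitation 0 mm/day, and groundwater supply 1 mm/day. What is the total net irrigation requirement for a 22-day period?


Daily deficit = ET - Pe - GW = 10 - 0 - 1 = 9 mm/day
NIR = 9 * 22 = 198 mm

198.0000 mm


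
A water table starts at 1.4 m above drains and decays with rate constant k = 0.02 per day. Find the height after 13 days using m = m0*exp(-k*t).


m = m0 * exp(-k*t)
m = 1.4 * exp(-0.02 * 13)
m = 1.4 * exp(-0.2600)

1.0795 m


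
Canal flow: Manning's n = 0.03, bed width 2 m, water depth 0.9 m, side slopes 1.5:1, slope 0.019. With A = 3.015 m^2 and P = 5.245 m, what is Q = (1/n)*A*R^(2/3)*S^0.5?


R = A/P = 3.015/5.245 = 0.574833
Q = (1/0.03) * 3.015 * 0.574833^(2/3) * 0.019^0.5

9.5772 m^3/s


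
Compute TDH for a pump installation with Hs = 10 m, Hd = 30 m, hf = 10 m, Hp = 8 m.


TDH = Hs + Hd + hf + Hp = 10 + 30 + 10 + 8 = 58

58 m


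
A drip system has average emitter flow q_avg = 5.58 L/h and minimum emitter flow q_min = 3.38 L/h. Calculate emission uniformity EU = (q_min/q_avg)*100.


EU = (q_min/q_avg)*100 = (3.38/5.58)*100 = 60.5735%

60.5735 %


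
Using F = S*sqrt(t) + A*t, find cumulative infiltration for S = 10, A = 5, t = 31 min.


F = S*sqrt(t) + A*t
F = 10*sqrt(31) + 5*31
F = 10*5.567764 + 155

210.6776 mm


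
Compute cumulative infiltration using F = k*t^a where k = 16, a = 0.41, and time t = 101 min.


F = k * t^a = 16 * 101^0.41
F = 16 * 6.633943

106.1431 mm


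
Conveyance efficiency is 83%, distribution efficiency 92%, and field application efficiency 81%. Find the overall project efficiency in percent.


Ec = 0.83, Eb = 0.92, Ea = 0.81
E = 0.83 * 0.92 * 0.81 * 100 = 61.8516%

61.8516 %


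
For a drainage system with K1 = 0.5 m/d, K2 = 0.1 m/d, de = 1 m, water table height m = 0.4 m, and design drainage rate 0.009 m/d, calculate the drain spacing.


S^2 = 8*K2*de*m/q + 4*K1*m^2/q
S^2 = 8*0.1*1*0.4/0.009 + 4*0.5*0.4^2/0.009
S = sqrt(71.1111)

8.4327 m


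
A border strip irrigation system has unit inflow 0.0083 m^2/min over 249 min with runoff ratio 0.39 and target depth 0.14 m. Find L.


L = q*t/((1+r)*Z)
L = 0.0083*249/((1+0.39)*0.14)
L = 2.0667/0.1946

10.6202 m


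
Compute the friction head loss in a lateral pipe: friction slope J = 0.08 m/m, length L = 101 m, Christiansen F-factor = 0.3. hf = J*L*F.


hf = J * L * F = 0.08 * 101 * 0.3 = 2.4240 m

2.4240 m


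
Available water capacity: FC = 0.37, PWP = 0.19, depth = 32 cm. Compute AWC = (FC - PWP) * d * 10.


AWC = (FC - PWP) * d * 10
AWC = (0.37 - 0.19) * 32 * 10
AWC = 0.1800 * 32 * 10

57.6000 mm


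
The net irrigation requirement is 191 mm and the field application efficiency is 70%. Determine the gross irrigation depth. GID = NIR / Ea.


Ea = 70% = 0.7
GID = NIR / Ea = 191 / 0.7 = 272.8571 mm

272.8571 mm


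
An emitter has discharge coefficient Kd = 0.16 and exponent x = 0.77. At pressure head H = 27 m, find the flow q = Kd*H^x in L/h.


q = Kd * H^x = 0.16 * 27^0.77 = 0.16 * 12.651735

2.0243 L/h


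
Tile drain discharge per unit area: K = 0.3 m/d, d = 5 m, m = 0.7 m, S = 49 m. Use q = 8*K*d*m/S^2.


q = 8*K*d*m/S^2
q = 8*0.3*5*0.7/49^2
q = 8.4000 / 2401

0.0035 m/d


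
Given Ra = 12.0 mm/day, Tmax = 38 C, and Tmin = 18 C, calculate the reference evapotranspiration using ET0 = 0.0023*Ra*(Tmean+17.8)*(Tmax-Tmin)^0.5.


Tmean = (Tmax + Tmin)/2 = (38 + 18)/2 = 28.0
ET0 = 0.0023 * 12.0 * (28.0 + 17.8) * sqrt(38 - 18)
ET0 = 0.0023 * 12.0 * 45.8 * 4.472136

5.6531 mm/day


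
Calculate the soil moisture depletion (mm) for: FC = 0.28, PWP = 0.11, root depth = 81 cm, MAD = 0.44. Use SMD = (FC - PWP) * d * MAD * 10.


SMD = (FC - PWP) * d * MAD * 10
SMD = (0.28 - 0.11) * 81 * 0.44 * 10
SMD = 0.1700 * 81 * 0.44 * 10

60.5880 mm


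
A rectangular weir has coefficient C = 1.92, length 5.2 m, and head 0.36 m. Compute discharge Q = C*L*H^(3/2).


Q = C * L * H^(3/2) = 1.92 * 5.2 * 0.36^1.5 = 1.92 * 5.2 * 0.216000

2.1565 m^3/s


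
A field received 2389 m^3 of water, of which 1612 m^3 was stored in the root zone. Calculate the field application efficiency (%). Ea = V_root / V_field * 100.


Ea = V_root / V_field * 100 = 1612 / 2389 * 100 = 67.4759%

67.4759 %


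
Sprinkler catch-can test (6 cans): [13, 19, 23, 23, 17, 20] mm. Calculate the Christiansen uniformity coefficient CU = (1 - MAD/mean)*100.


mean = 19.166667 mm
MAD = 2.833333 mm
CU = (1 - 2.833333/19.166667)*100

85.2174 %


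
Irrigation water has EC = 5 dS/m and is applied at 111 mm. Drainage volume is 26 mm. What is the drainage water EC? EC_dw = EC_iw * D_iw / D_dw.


EC_dw = EC_iw * D_iw / D_dw
EC_dw = 5 * 111 / 26
EC_dw = 555 / 26

21.3462 dS/m


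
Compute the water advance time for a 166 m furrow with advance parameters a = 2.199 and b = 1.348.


t = (L/a)^(1/b)
t = (166/2.199)^(1/1.348)
t = 75.488859^(1/1.348)

24.7223 min


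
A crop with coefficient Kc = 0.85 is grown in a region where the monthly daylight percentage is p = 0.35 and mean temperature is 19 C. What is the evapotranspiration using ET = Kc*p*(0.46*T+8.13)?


ET = Kc * p * (0.46*T + 8.13)
ET = 0.85 * 0.35 * (0.46*19 + 8.13)
ET = 0.85 * 0.35 * 16.8700

5.0188 mm/day


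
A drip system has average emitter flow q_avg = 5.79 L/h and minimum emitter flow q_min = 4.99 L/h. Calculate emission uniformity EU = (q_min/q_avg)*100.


EU = (q_min/q_avg)*100 = (4.99/5.79)*100 = 86.1831%

86.1831 %


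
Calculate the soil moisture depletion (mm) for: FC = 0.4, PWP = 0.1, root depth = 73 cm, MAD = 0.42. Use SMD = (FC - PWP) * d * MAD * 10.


SMD = (FC - PWP) * d * MAD * 10
SMD = (0.4 - 0.1) * 73 * 0.42 * 10
SMD = 0.3000 * 73 * 0.42 * 10

91.9800 mm


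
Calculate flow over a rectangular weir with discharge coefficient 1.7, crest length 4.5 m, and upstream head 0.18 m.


Q = C * L * H^(3/2) = 1.7 * 4.5 * 0.18^1.5 = 1.7 * 4.5 * 0.076368

0.5842 m^3/s


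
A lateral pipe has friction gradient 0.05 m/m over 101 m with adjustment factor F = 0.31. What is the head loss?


hf = J * L * F = 0.05 * 101 * 0.31 = 1.5655 m

1.5655 m


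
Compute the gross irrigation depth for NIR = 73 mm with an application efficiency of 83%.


Ea = 83% = 0.83
GID = NIR / Ea = 73 / 0.83 = 87.9518 mm

87.9518 mm


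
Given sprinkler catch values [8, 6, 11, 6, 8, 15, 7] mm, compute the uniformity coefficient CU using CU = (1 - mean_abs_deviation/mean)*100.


mean = 8.714286 mm
MAD = 2.448980 mm
CU = (1 - 2.448980/8.714286)*100

71.8970 %


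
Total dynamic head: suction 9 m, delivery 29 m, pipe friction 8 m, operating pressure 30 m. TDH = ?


TDH = Hs + Hd + hf + Hp = 9 + 29 + 8 + 30 = 76

76 m


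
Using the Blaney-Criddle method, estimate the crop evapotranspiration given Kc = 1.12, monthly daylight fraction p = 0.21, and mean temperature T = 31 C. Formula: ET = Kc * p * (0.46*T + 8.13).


ET = Kc * p * (0.46*T + 8.13)
ET = 1.12 * 0.21 * (0.46*31 + 8.13)
ET = 1.12 * 0.21 * 22.3900

5.2661 mm/day


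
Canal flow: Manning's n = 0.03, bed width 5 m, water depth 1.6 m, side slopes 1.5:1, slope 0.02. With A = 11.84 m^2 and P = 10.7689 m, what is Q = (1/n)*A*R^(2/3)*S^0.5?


R = A/P = 11.84/10.7689 = 1.099462
Q = (1/0.03) * 11.84 * 1.099462^(2/3) * 0.02^0.5

59.4564 m^3/s


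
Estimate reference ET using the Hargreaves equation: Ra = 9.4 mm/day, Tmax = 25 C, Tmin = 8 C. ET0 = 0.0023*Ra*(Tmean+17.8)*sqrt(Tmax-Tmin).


Tmean = (Tmax + Tmin)/2 = (25 + 8)/2 = 16.5
ET0 = 0.0023 * 9.4 * (16.5 + 17.8) * sqrt(25 - 8)
ET0 = 0.0023 * 9.4 * 34.3 * 4.123106

3.0576 mm/day


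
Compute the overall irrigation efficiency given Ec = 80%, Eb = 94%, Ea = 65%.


Ec = 0.8, Eb = 0.94, Ea = 0.65
E = 0.8 * 0.94 * 0.65 * 100 = 48.8800%

48.8800 %


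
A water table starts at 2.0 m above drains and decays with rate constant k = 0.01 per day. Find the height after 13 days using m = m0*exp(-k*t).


m = m0 * exp(-k*t)
m = 2.0 * exp(-0.01 * 13)
m = 2.0 * exp(-0.1300)

1.7562 m


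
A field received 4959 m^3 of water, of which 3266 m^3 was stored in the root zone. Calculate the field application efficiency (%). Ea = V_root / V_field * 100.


Ea = V_root / V_field * 100 = 3266 / 4959 * 100 = 65.8601%

65.8601 %


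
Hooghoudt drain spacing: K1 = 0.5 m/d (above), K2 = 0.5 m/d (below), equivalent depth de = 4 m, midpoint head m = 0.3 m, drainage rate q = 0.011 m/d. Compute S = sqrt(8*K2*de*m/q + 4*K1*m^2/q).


S^2 = 8*K2*de*m/q + 4*K1*m^2/q
S^2 = 8*0.5*4*0.3/0.011 + 4*0.5*0.3^2/0.011
S = sqrt(452.7273)

21.2774 m


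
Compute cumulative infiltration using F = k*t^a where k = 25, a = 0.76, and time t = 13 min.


F = k * t^a = 25 * 13^0.76
F = 25 * 7.024201

175.6050 mm


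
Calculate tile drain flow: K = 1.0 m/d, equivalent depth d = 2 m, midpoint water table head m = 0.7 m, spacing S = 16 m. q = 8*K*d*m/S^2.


q = 8*K*d*m/S^2
q = 8*1.0*2*0.7/16^2
q = 11.2000 / 256

0.0437 m/d


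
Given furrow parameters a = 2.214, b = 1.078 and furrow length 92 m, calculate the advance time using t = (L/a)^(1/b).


t = (L/a)^(1/b)
t = (92/2.214)^(1/1.078)
t = 41.553749^(1/1.078)

31.7317 min


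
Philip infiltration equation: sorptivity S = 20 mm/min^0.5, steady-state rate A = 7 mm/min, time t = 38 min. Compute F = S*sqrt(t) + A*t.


F = S*sqrt(t) + A*t
F = 20*sqrt(38) + 7*38
F = 20*6.164414 + 266

389.2883 mm


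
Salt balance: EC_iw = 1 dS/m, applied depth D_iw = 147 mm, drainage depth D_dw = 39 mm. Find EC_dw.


EC_dw = EC_iw * D_iw / D_dw
EC_dw = 1 * 147 / 39
EC_dw = 147 / 39

3.7692 dS/m


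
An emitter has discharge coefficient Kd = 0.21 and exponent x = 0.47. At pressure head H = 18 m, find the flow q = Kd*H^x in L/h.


q = Kd * H^x = 0.21 * 18^0.47 = 0.21 * 3.890255

0.8170 L/h


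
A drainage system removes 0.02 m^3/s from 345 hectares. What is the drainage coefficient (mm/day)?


DC = Q * 86400 / (A * 10000) * 1000
DC = 0.02 * 86400 / (345 * 10000) * 1000
DC = 1728000.0000 / 3450000

0.5009 mm/day


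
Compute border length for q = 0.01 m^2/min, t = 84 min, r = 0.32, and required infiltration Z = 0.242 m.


L = q*t/((1+r)*Z)
L = 0.01*84/((1+0.32)*0.242)
L = 0.84/0.31944

2.6296 m


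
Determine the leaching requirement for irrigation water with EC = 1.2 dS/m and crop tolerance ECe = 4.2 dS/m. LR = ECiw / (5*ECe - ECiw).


LR = ECiw / (5*ECe - ECiw)
LR = 1.2 / (5*4.2 - 1.2)
LR = 1.2 / 19.8000

0.0606


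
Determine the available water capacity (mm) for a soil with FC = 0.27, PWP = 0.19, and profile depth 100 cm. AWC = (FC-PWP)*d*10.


AWC = (FC - PWP) * d * 10
AWC = (0.27 - 0.19) * 100 * 10
AWC = 0.0800 * 100 * 10

80.0000 mm


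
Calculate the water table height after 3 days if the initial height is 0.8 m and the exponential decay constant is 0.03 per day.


m = m0 * exp(-k*t)
m = 0.8 * exp(-0.03 * 3)
m = 0.8 * exp(-0.0900)

0.7311 m


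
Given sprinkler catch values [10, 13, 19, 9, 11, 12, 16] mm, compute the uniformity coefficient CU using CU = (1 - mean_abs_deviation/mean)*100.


mean = 12.857143 mm
MAD = 2.693878 mm
CU = (1 - 2.693878/12.857143)*100

79.0476 %


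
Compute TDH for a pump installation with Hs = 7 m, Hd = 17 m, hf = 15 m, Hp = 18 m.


TDH = Hs + Hd + hf + Hp = 7 + 17 + 15 + 18 = 57

57 m


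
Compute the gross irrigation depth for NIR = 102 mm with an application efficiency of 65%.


Ea = 65% = 0.65
GID = NIR / Ea = 102 / 0.65 = 156.9231 mm

156.9231 mm


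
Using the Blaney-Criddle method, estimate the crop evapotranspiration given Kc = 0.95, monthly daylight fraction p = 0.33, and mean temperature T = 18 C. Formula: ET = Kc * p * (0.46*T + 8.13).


ET = Kc * p * (0.46*T + 8.13)
ET = 0.95 * 0.33 * (0.46*18 + 8.13)
ET = 0.95 * 0.33 * 16.4100

5.1445 mm/day


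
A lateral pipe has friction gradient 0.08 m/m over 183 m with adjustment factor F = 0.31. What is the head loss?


hf = J * L * F = 0.08 * 183 * 0.31 = 4.5384 m

4.5384 m


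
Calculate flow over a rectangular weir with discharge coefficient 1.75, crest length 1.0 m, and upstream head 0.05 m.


Q = C * L * H^(3/2) = 1.75 * 1.0 * 0.05^1.5 = 1.75 * 1.0 * 0.011180

0.0196 m^3/s


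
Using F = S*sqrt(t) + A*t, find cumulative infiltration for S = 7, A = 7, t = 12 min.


F = S*sqrt(t) + A*t
F = 7*sqrt(12) + 7*12
F = 7*3.464102 + 84

108.2487 mm


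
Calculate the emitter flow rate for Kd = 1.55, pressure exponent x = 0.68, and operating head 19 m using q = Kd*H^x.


q = Kd * H^x = 1.55 * 19^0.68 = 1.55 * 7.405467

11.4785 L/h


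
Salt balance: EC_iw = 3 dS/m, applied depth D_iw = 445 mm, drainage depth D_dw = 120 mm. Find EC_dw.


EC_dw = EC_iw * D_iw / D_dw
EC_dw = 3 * 445 / 120
EC_dw = 1335 / 120

11.1250 dS/m


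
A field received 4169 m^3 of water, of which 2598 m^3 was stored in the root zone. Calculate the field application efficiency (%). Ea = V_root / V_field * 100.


Ea = V_root / V_field * 100 = 2598 / 4169 * 100 = 62.3171%

62.3171 %


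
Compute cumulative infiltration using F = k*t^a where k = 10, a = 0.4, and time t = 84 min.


F = k * t^a = 10 * 84^0.4
F = 10 * 5.884529

58.8453 mm


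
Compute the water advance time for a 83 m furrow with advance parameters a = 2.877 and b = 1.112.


t = (L/a)^(1/b)
t = (83/2.877)^(1/1.112)
t = 28.849496^(1/1.112)

20.5624 min


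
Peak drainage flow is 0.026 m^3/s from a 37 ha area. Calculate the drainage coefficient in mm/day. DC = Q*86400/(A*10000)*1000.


DC = Q * 86400 / (A * 10000) * 1000
DC = 0.026 * 86400 / (37 * 10000) * 1000
DC = 2246400.0000 / 370000

6.0714 mm/day


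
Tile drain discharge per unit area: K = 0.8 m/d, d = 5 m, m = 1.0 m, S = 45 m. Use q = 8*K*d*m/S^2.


q = 8*K*d*m/S^2
q = 8*0.8*5*1.0/45^2
q = 32.0000 / 2025

0.0158 m/d


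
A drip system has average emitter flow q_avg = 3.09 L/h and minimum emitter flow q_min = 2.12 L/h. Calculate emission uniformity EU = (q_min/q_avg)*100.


EU = (q_min/q_avg)*100 = (2.12/3.09)*100 = 68.6084%

68.6084 %


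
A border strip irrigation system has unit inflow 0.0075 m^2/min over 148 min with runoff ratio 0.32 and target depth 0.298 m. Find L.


L = q*t/((1+r)*Z)
L = 0.0075*148/((1+0.32)*0.298)
L = 1.11/0.39336

2.8218 m


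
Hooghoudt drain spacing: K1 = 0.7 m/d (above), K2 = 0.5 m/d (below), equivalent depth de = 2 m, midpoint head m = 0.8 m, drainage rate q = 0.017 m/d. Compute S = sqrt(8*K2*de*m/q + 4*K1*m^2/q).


S^2 = 8*K2*de*m/q + 4*K1*m^2/q
S^2 = 8*0.5*2*0.8/0.017 + 4*0.7*0.8^2/0.017
S = sqrt(481.8824)

21.9518 m


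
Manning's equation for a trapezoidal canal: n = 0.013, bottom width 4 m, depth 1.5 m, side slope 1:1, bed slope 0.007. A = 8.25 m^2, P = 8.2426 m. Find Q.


R = A/P = 8.25/8.2426 = 1.000898
Q = (1/0.013) * 8.25 * 1.000898^(2/3) * 0.007^0.5

53.1275 m^3/s


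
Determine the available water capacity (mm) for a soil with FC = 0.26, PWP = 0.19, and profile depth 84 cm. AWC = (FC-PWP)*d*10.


AWC = (FC - PWP) * d * 10
AWC = (0.26 - 0.19) * 84 * 10
AWC = 0.0700 * 84 * 10

58.8000 mm


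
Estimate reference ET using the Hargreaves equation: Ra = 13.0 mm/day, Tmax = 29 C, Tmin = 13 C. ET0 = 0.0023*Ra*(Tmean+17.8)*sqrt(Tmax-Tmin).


Tmean = (Tmax + Tmin)/2 = (29 + 13)/2 = 21.0
ET0 = 0.0023 * 13.0 * (21.0 + 17.8) * sqrt(29 - 13)
ET0 = 0.0023 * 13.0 * 38.8 * 4.000000

4.6405 mm/day


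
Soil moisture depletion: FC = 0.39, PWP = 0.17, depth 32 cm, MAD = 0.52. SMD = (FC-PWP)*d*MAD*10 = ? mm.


SMD = (FC - PWP) * d * MAD * 10
SMD = (0.39 - 0.17) * 32 * 0.52 * 10
SMD = 0.2200 * 32 * 0.52 * 10

36.6080 mm


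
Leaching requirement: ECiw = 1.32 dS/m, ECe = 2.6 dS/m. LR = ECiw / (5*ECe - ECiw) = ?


LR = ECiw / (5*ECe - ECiw)
LR = 1.32 / (5*2.6 - 1.32)
LR = 1.32 / 11.6800

0.1130


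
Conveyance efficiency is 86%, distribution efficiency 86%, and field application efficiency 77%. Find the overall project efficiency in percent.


Ec = 0.86, Eb = 0.86, Ea = 0.77
E = 0.86 * 0.86 * 0.77 * 100 = 56.9492%

56.9492 %


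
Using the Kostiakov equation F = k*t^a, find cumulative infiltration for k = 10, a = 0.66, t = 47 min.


F = k * t^a = 10 * 47^0.66
F = 10 * 12.693593

126.9359 mm


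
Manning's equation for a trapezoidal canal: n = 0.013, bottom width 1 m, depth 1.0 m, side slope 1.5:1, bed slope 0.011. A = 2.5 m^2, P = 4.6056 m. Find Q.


R = A/P = 2.5/4.6056 = 0.542817
Q = (1/0.013) * 2.5 * 0.542817^(2/3) * 0.011^0.5

13.4213 m^3/s


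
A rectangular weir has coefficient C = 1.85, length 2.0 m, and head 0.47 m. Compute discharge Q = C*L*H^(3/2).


Q = C * L * H^(3/2) = 1.85 * 2.0 * 0.47^1.5 = 1.85 * 2.0 * 0.322216

1.1922 m^3/s


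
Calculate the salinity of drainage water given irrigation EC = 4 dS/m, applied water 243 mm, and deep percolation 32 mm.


EC_dw = EC_iw * D_iw / D_dw
EC_dw = 4 * 243 / 32
EC_dw = 972 / 32

30.3750 dS/m


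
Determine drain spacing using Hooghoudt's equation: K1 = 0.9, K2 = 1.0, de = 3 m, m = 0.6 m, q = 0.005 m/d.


S^2 = 8*K2*de*m/q + 4*K1*m^2/q
S^2 = 8*1.0*3*0.6/0.005 + 4*0.9*0.6^2/0.005
S = sqrt(3139.2000)

56.0286 m


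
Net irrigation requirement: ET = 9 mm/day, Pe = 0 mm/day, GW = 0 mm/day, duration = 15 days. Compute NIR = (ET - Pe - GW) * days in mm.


Daily deficit = ET - Pe - GW = 9 - 0 - 0 = 9 mm/day
NIR = 9 * 15 = 135 mm

135.0000 mm


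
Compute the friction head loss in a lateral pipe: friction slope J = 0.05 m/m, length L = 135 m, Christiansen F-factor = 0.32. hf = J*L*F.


hf = J * L * F = 0.05 * 135 * 0.32 = 2.1600 m

2.1600 m


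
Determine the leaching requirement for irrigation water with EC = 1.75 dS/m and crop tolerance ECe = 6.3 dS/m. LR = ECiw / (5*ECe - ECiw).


LR = ECiw / (5*ECe - ECiw)
LR = 1.75 / (5*6.3 - 1.75)
LR = 1.75 / 29.7500

0.0588


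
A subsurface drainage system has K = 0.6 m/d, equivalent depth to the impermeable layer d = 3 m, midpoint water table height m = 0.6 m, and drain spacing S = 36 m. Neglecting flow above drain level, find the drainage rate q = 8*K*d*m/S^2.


q = 8*K*d*m/S^2
q = 8*0.6*3*0.6/36^2
q = 8.6400 / 1296

0.0067 m/d


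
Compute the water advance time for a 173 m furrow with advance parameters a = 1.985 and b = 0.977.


t = (L/a)^(1/b)
t = (173/1.985)^(1/0.977)
t = 87.153652^(1/0.977)

96.8195 min


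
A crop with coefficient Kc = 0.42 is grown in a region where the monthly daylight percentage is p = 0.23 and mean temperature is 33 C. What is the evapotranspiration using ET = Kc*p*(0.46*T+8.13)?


ET = Kc * p * (0.46*T + 8.13)
ET = 0.42 * 0.23 * (0.46*33 + 8.13)
ET = 0.42 * 0.23 * 23.3100

2.2517 mm/day


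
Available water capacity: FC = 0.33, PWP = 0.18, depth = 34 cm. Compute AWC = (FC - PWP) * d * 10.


AWC = (FC - PWP) * d * 10
AWC = (0.33 - 0.18) * 34 * 10
AWC = 0.1500 * 34 * 10

51.0000 mm


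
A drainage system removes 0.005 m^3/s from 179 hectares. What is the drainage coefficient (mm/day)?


DC = Q * 86400 / (A * 10000) * 1000
DC = 0.005 * 86400 / (179 * 10000) * 1000
DC = 432000.0000 / 1790000

0.2413 mm/day


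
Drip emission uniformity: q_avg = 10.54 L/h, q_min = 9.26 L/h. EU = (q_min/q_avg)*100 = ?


EU = (q_min/q_avg)*100 = (9.26/10.54)*100 = 87.8558%

87.8558 %


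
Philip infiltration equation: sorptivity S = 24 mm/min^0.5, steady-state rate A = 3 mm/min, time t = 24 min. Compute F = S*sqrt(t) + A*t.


F = S*sqrt(t) + A*t
F = 24*sqrt(24) + 3*24
F = 24*4.898979 + 72

189.5755 mm


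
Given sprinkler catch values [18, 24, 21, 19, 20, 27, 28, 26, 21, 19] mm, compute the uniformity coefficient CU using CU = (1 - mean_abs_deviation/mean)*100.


mean = 22.300000 mm
MAD = 3.160000 mm
CU = (1 - 3.160000/22.300000)*100

85.8296 %


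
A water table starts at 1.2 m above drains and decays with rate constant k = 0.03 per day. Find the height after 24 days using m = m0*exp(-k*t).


m = m0 * exp(-k*t)
m = 1.2 * exp(-0.03 * 24)
m = 1.2 * exp(-0.7200)

0.5841 m


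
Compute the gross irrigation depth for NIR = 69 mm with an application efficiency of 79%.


Ea = 79% = 0.79
GID = NIR / Ea = 69 / 0.79 = 87.3418 mm

87.3418 mm


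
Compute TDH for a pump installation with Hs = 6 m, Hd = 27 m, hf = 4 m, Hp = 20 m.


TDH = Hs + Hd + hf + Hp = 6 + 27 + 4 + 20 = 57

57 m


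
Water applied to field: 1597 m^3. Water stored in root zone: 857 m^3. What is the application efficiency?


Ea = V_root / V_field * 100 = 857 / 1597 * 100 = 53.6631%

53.6631 %


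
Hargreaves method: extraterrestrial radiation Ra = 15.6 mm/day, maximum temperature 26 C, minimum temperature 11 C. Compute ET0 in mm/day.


Tmean = (Tmax + Tmin)/2 = (26 + 11)/2 = 18.5
ET0 = 0.0023 * 15.6 * (18.5 + 17.8) * sqrt(26 - 11)
ET0 = 0.0023 * 15.6 * 36.3 * 3.872983

5.0443 mm/day


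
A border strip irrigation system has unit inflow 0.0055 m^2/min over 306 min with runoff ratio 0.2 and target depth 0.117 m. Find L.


L = q*t/((1+r)*Z)
L = 0.0055*306/((1+0.2)*0.117)
L = 1.683/0.1404

11.9872 m


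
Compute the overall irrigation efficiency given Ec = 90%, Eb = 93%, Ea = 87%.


Ec = 0.9, Eb = 0.93, Ea = 0.87
E = 0.9 * 0.93 * 0.87 * 100 = 72.8190%

72.8190 %


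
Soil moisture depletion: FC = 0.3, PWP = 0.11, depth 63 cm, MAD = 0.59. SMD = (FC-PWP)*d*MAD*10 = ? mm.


SMD = (FC - PWP) * d * MAD * 10
SMD = (0.3 - 0.11) * 63 * 0.59 * 10
SMD = 0.1900 * 63 * 0.59 * 10

70.6230 mm


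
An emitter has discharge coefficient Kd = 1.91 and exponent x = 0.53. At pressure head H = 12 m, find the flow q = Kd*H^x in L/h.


q = Kd * H^x = 1.91 * 12^0.53 = 1.91 * 3.732210

7.1285 L/h


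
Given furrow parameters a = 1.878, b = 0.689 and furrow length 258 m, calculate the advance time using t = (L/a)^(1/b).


t = (L/a)^(1/b)
t = (258/1.878)^(1/0.689)
t = 137.380192^(1/0.689)

1267.4702 min


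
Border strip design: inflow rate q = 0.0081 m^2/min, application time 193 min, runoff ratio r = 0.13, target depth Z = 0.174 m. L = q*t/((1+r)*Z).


L = q*t/((1+r)*Z)
L = 0.0081*193/((1+0.13)*0.174)
L = 1.5633/0.19662

7.9509 m


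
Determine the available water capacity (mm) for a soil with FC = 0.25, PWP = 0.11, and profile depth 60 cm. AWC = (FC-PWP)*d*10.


AWC = (FC - PWP) * d * 10
AWC = (0.25 - 0.11) * 60 * 10
AWC = 0.1400 * 60 * 10

84.0000 mm


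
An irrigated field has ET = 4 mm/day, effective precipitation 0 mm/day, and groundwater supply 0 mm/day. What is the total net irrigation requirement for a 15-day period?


Daily deficit = ET - Pe - GW = 4 - 0 - 0 = 4 mm/day
NIR = 4 * 15 = 60 mm

60.0000 mm


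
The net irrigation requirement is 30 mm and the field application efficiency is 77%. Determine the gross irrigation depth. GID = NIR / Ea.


Ea = 77% = 0.77
GID = NIR / Ea = 30 / 0.77 = 38.9610 mm

38.9610 mm


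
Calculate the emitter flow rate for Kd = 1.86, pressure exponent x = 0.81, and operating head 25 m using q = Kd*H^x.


q = Kd * H^x = 1.86 * 25^0.81 = 1.86 * 13.562239

25.2258 L/h


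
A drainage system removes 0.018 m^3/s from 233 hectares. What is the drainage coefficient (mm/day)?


DC = Q * 86400 / (A * 10000) * 1000
DC = 0.018 * 86400 / (233 * 10000) * 1000
DC = 1555200.0000 / 2330000

0.6675 mm/day


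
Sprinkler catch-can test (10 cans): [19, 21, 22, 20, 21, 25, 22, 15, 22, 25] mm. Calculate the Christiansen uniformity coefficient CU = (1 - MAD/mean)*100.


mean = 21.200000 mm
MAD = 2.000000 mm
CU = (1 - 2.000000/21.200000)*100

90.5660 %
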